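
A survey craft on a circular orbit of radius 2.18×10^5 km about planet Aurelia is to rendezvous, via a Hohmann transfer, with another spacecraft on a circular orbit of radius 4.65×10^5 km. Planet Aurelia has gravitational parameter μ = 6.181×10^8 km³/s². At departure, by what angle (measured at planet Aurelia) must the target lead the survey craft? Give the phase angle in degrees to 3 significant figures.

Transfer-ellipse semi-major axis a_t = (r₁ + r₂)/2 = (2.180×10^5 + 4.650×10^5)/2 = 3.415×10^5 km.
Transfer time t = π√(a_t³/μ) = 25218 s.
The target's mean motion on its circular orbit is ω₂ = √(μ/r₂³) = 7.8406×10^-5 rad/s.
Angle swept by the target during transfer: ω₂·t = 1.977 rad = 113.3°.
Arrival is 180° from departure on the ellipse, so φ = 180° − 113.3° = 66.7°.

φ = 66.7°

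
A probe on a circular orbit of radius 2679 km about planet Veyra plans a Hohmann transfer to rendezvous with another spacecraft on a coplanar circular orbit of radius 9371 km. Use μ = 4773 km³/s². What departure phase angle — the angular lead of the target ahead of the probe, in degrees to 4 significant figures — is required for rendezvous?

Transfer-ellipse semi-major axis a_t = (r₁ + r₂)/2 = (2679 + 9371)/2 = 6025 km.
Transfer time t = π√(a_t³/μ) = 21266 s.
The target's mean motion on its circular orbit is ω₂ = √(μ/r₂³) = 7.6158×10^-5 rad/s.
Angle swept by the target during transfer: ω₂·t = 1.6196 rad = 92.80°.
Arrival is 180° from departure on the ellipse, so φ = 180° − 92.80° = 87.20°.

φ = 87.20°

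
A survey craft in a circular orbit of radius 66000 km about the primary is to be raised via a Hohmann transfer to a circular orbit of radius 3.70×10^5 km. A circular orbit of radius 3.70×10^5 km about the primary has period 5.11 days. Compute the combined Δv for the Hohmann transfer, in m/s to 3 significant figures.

From Kepler's third law T² = 4π²r³/μ at r = 3.70×10^5 km, T = 5.11 days = 5.11 × 86400 s = 4.41504×10^5 s: μ = 4π²r³/T² = 1.02588×10^7 km³/s².
Transfer-ellipse semi-major axis a_t = (r₁ + r₂)/2 = (66000 + 3.700×10^5)/2 = 2.180×10^5 km.
At r₁ the circular-orbit speed is v₁ = √(μ/r₁) = 12.467 km/s.
On the transfer ellipse at r₁, v² = μ(2/r − 1/a) gives v_p = √[μ(2/r₁ − 1/a_t)] = 16.242 km/s.
First burn Δv₁ = |v_p − v₁| = 3.775 km/s.
Circular speed at r₂: v₂ = √(μ/r₂) = 5.2656 km/s.
Transfer-orbit speed at r₂: v_a = √[μ(2/r₂ − 1/a_t)] = 2.8973 km/s.
Second burn Δv₂ = |v₂ − v_a| = 2.368 km/s.
Δv = Δv₁ + Δv₂ = 3.775 + 2.368 = 6.143 km/s.

Δv = 6140 m/s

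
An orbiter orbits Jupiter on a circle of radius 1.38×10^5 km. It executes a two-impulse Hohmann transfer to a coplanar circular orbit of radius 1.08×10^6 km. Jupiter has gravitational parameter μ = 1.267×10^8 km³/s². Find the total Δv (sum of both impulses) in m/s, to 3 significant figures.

Semi-major axis of the transfer orbit: a_t = (1.380×10^5 + 1.080×10^6)/2 = 6.090×10^5 km.
At r₁ the circular-orbit speed is v₁ = √(μ/r₁) = 30.30 km/s.
Transfer-orbit speed at r₁ (vis-viva): v_p = √[μ(2/r₁ − 1/a_t)] = 40.35 km/s.
First burn Δv₁ = |v_p − v₁| = 10.050 km/s.
At r₂, v₂ = √(μ/r₂) = 10.8312 km/s.
Transfer-orbit speed at r₂: v_a = √[μ(2/r₂ − 1/a_t)] = 5.15593 km/s.
Second burn Δv₂ = |v₂ − v_a| = 5.6753 km/s.
Δv = Δv₁ + Δv₂ = 10.050 + 5.6753 = 15.73 km/s.

Δv = 15700 m/s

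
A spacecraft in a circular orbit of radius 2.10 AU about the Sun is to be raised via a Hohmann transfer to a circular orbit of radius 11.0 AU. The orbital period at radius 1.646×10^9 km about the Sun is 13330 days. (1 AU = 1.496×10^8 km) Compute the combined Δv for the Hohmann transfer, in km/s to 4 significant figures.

Δv = 9.978 km/s

From Kepler's third law T² = 4π²r³/μ at r = 1.646×10^9 km, T = 13330 days = 13330 × 86400 s = 1.151712×10^9 s: μ = 4π²r³/T² = 1.32728×10^11 km³/s².
In km: r₁ = 2.10 × 1.496×10^8 = 3.1416×10^8 km; r₂ = 11.0 × 1.496×10^8 = 1.6456×10^9 km.
The Hohmann ellipse has a_t = (r₁ + r₂)/2 = 9.7988×10^8 km.
Circular speed at r₁: v₁ = √(μ/r₁) = √(1.32728×10^11/3.1416×10^8) = 20.5544 km/s.
On the transfer ellipse at r₁, v² = μ(2/r − 1/a) gives v_p = √[μ(2/r₁ − 1/a_t)] = 26.6367 km/s.
First burn Δv₁ = |v_p − v₁| = 6.082 km/s.
At r₂, v₂ = √(μ/r₂) = 8.981 km/s.
Transfer-orbit speed at r₂: v_a = √[μ(2/r₂ − 1/a_t)] = 5.085 km/s.
Second burn Δv₂ = |v₂ − v_a| = 3.896 km/s.
Δv = Δv₁ + Δv₂ = 6.082 + 3.896 = 9.978 km/s.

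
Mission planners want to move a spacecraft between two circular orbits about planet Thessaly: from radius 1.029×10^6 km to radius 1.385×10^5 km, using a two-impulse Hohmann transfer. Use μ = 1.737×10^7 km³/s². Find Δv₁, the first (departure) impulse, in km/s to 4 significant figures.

Δv₁ = 2.107 km/s

Transfer-ellipse semi-major axis a_t = (r₁ + r₂)/2 = (1.029×10^6 + 1.385×10^5)/2 = 5.8375×10^5 km.
Circular speed at r = 1.029×10^6 km: v_c = √(μ/r) = 4.1086 km/s.
Transfer-orbit speed at the same r (vis-viva, a = a_t): v_t = √[μ(2/r − 1/a_t)] = 2.0013 km/s.
Δv₁ = |v_t − v_c| = |2.0013 − 4.1086| = 2.107 km/s.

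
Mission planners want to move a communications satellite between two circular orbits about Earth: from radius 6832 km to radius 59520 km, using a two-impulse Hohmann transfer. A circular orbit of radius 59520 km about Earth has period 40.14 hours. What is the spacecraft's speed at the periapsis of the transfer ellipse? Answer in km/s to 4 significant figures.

From Kepler's third law T² = 4π²r³/μ at r = 59520 km, T = 40.14 hours = 40.14 × 3600 s = 1.44504×10^5 s: μ = 4π²r³/T² = 3.98647×10^5 km³/s².
Semi-major axis of the transfer orbit: a_t = (6832 + 59520)/2 = 33176 km.
The periapsis of the transfer ellipse is at r = 6832 km.
Applying v² = μ(2/r − 1/a_t): v = 10.23 km/s.

v = 10.23 km/s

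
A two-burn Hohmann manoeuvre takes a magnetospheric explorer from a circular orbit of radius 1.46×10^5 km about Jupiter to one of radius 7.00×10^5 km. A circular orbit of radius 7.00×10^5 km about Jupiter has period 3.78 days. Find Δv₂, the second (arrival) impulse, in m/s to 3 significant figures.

From Kepler's third law T² = 4π²r³/μ at r = 7.00×10^5 km, T = 3.78 days = 3.78 × 86400 s = 3.26592×10^5 s: μ = 4π²r³/T² = 1.26953×10^8 km³/s².
Semi-major axis of the transfer orbit: a_t = (1.460×10^5 + 7.000×10^5)/2 = 4.230×10^5 km.
Circular speed at r = 7.000×10^5 km: v_c = √(μ/r) = 13.467 km/s.
Vis-viva on the transfer ellipse at r = 7.000×10^5 km gives v_t = √[μ(2/r − 1/a_t)] = 7.9119 km/s.
Δv₂ = |v_t − v_c| = |7.9119 − 13.467| = 5.555 km/s.

Δv₂ = 5560 m/s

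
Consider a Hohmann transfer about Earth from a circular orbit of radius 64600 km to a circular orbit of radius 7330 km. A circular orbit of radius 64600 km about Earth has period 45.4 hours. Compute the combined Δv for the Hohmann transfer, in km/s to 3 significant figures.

From Kepler's third law T² = 4π²r³/μ at r = 64600 km, T = 45.4 hours = 45.4 × 3600 s = 1.6344×10^5 s: μ = 4π²r³/T² = 3.98419×10^5 km³/s².
Semi-major axis of the transfer orbit: a_t = (64600 + 7330)/2 = 35965 km.
Circular speed at r₁: v₁ = √(μ/r₁) = √(3.98419×10^5/64600) = 2.48344 km/s.
On the transfer ellipse at r₁, vis-viva equation gives v_a = √[μ(2/r₁ − 1/a_t)] = 1.12116 km/s.
First burn Δv₁ = |v_a − v₁| = 1.3623 km/s.
At r₂, v₂ = √(μ/r₂) = 7.3726 km/s.
Transfer-orbit speed at r₂: v_p = √[μ(2/r₂ − 1/a_t)] = 9.8809 km/s.
Second burn Δv₂ = |v₂ − v_p| = 2.5083 km/s.
Total Δv = Δv₁ + Δv₂ = 3.871 km/s.

Δv = 3.87 km/s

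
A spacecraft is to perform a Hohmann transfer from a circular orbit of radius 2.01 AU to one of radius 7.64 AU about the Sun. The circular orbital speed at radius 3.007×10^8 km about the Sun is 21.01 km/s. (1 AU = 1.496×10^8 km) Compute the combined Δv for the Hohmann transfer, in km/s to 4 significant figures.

Δv = 9.249 km/s

From the circular-orbit relation v² = μ/r at r = 3.007×10^8 km: μ = v²r = (21.01)² × 3.007×10^8 = 1.32735×10^11 km³/s².
In km: r₁ = 2.01 × 1.496×10^8 = 3.00696×10^8 km; r₂ = 7.64 × 1.496×10^8 = 1.142944×10^9 km.
Transfer-ellipse semi-major axis a_t = (r₁ + r₂)/2 = (3.00696×10^8 + 1.142944×10^9)/2 = 7.2182×10^8 km.
At r₁ the circular-orbit speed is v₁ = √(μ/r₁) = 21.010 km/s.
On the transfer ellipse at r₁, vis-viva equation gives v_p = √[μ(2/r₁ − 1/a_t)] = 26.438 km/s.
First burn Δv₁ = |v_p − v₁| = 5.428 km/s.
At r₂, v₂ = √(μ/r₂) = 10.7766 km/s.
Transfer-orbit speed at r₂: v_a = √[μ(2/r₂ − 1/a_t)] = 6.95552 km/s.
Second burn Δv₂ = |v₂ − v_a| = 3.821 km/s.
Total Δv = Δv₁ + Δv₂ = 9.249 km/s.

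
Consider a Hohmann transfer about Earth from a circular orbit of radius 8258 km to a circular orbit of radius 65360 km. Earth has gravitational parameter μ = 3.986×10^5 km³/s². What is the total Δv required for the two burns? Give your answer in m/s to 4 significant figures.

Δv = 3610 m/s

Transfer-ellipse semi-major axis a_t = (r₁ + r₂)/2 = (8258 + 65360)/2 = 36809 km.
Circular speed at r₁: v₁ = √(μ/r₁) = √(3.986×10^5/8258) = 6.948 km/s.
On the transfer ellipse at r₁, vis-viva equation gives v_p = √[μ(2/r₁ − 1/a_t)] = 9.258 km/s.
First burn Δv₁ = |v_p − v₁| = 2.310 km/s.
At r₂, v₂ = √(μ/r₂) = 2.470 km/s.
Transfer-orbit speed at r₂: v_a = √[μ(2/r₂ − 1/a_t)] = 1.170 km/s.
Second burn Δv₂ = |v₂ − v_a| = 1.300 km/s.
Δv = Δv₁ + Δv₂ = 2.310 + 1.300 = 3.610 km/s.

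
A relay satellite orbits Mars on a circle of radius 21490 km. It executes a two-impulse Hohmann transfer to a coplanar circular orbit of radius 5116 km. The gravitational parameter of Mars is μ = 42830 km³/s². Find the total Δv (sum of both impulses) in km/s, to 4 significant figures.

Transfer-ellipse semi-major axis a_t = (r₁ + r₂)/2 = (21490 + 5116)/2 = 13303 km.
At r₁ the circular-orbit speed is v₁ = √(μ/r₁) = 1.41174 km/s.
Transfer-orbit speed at r₁ (v² = μ(2/r − 1/a)): v_a = √[μ(2/r₁ − 1/a_t)] = 0.875480 km/s.
First burn Δv₁ = |v_a − v₁| = 0.5363 km/s.
Circular speed at r₂: v₂ = √(μ/r₂) = 2.8934 km/s.
Transfer-orbit speed at r₂: v_p = √[μ(2/r₂ − 1/a_t)] = 3.6775 km/s.
Second burn Δv₂ = |v₂ − v_p| = 0.7841 km/s.
Total Δv = Δv₁ + Δv₂ = 1.320 km/s.

Δv = 1.320 km/s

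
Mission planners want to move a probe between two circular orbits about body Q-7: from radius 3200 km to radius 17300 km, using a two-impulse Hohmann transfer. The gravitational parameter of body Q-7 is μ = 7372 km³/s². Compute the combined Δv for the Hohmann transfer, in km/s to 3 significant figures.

Δv = 0.742 km/s

Semi-major axis of the transfer orbit: a_t = (3200 + 17300)/2 = 10250 km.
Circular speed at r₁: v₁ = √(μ/r₁) = √(7372/3200) = 1.5178 km/s.
On the transfer ellipse at r₁, v² = μ(2/r − 1/a) gives v_p = √[μ(2/r₁ − 1/a_t)] = 1.9719 km/s.
First burn Δv₁ = |v_p − v₁| = 0.4541 km/s.
Circular speed at r₂: v₂ = √(μ/r₂) = 0.65278 km/s.
Transfer-orbit speed at r₂: v_a = √[μ(2/r₂ − 1/a_t)] = 0.36474 km/s.
Second burn Δv₂ = |v₂ − v_a| = 0.2880 km/s.
Δv = Δv₁ + Δv₂ = 0.4541 + 0.2880 = 0.7421 km/s.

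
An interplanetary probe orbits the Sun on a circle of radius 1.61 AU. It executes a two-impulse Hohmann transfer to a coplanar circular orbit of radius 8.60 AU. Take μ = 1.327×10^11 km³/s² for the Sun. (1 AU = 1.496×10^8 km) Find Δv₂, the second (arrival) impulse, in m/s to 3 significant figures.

In km: r₁ = 1.61 × 1.496×10^8 = 2.40856×10^8 km; r₂ = 8.60 × 1.496×10^8 = 1.28656×10^9 km.
Transfer-ellipse semi-major axis a_t = (r₁ + r₂)/2 = (2.40856×10^8 + 1.28656×10^9)/2 = 7.63708×10^8 km.
On the circular orbit at r = 1.28656×10^9 km, v_c = √(μ/r) = 10.156 km/s.
Transfer-orbit speed at the same r (vis-viva, a = a_t): v_t = √[μ(2/r − 1/a_t)] = 5.7034 km/s.
Δv₂ = |v_t − v_c| = |5.7034 − 10.156| = 4.453 km/s.

Δv₂ = 4450 m/s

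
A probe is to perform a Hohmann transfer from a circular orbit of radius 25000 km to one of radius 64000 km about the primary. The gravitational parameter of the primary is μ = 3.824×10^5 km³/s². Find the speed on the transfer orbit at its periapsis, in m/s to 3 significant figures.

Transfer-ellipse semi-major axis a_t = (r₁ + r₂)/2 = (25000 + 64000)/2 = 44500 km.
At periapsis, r = 25000 km.
Applying v² = μ(2/r − 1/a_t): v = 4.690 km/s.

v = 4690 m/s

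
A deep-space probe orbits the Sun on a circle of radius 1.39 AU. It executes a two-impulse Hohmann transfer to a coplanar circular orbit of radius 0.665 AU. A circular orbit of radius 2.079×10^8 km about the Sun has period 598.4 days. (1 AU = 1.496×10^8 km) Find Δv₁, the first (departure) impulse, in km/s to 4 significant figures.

From Kepler's third law T² = 4π²r³/μ at r = 2.079×10^8 km, T = 598.4 days = 598.4 × 86400 s = 5.170176×10^7 s: μ = 4π²r³/T² = 1.32713×10^11 km³/s².
In km: r₁ = 1.39 × 1.496×10^8 = 2.07944×10^8 km; r₂ = 0.665 × 1.496×10^8 = 9.9484×10^7 km.
Semi-major axis of the transfer orbit: a_t = (2.07944×10^8 + 9.9484×10^7)/2 = 1.53714×10^8 km.
Circular speed at r = 2.07944×10^8 km: v_c = √(μ/r) = 25.263 km/s.
Transfer-orbit speed at the same r (vis-viva, a = a_t): v_t = √[μ(2/r − 1/a_t)] = 20.324 km/s.
Δv₁ = |v_t − v_c| = |20.324 − 25.263| = 4.939 km/s.

Δv₁ = 4.939 km/s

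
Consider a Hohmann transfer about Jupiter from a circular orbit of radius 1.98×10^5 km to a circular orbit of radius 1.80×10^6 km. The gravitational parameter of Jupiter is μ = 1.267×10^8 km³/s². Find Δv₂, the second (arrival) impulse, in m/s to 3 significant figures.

Δv₂ = 4650 m/s

Semi-major axis of the transfer orbit: a_t = (1.980×10^5 + 1.800×10^6)/2 = 9.990×10^5 km.
Circular speed at r = 1.800×10^6 km: v_c = √(μ/r) = 8.390 km/s.
Transfer-orbit speed at the same r (vis-viva, a = a_t): v_t = √[μ(2/r − 1/a_t)] = 3.735 km/s.
Δv₂ = |v_t − v_c| = |3.735 − 8.390| = 4.655 km/s.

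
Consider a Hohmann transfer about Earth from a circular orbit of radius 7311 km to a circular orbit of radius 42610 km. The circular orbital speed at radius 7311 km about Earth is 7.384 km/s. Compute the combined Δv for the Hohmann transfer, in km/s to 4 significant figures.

Δv = 3.667 km/s

From the circular-orbit relation v² = μ/r at r = 7311 km: μ = v²r = (7.384)² × 7311 = 3.98621×10^5 km³/s².
Transfer-ellipse semi-major axis a_t = (r₁ + r₂)/2 = (7311 + 42610)/2 = 24960.5 km.
Circular speed at r₁: v₁ = √(μ/r₁) = √(3.98621×10^5/7311) = 7.384 km/s.
Transfer-orbit speed at r₁ (vis-viva equation): v_p = √[μ(2/r₁ − 1/a_t)] = 9.648 km/s.
First burn Δv₁ = |v_p − v₁| = 2.264 km/s.
Circular speed at r₂: v₂ = √(μ/r₂) = 3.0586 km/s.
Transfer-orbit speed at r₂: v_a = √[μ(2/r₂ − 1/a_t)] = 1.6553 km/s.
Second burn Δv₂ = |v₂ − v_a| = 1.403 km/s.
Total Δv = Δv₁ + Δv₂ = 3.667 km/s.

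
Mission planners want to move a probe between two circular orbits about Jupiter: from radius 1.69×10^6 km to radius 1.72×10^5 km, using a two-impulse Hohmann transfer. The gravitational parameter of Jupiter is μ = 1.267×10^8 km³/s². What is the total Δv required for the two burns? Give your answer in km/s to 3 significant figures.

Δv = 14.4 km/s

Semi-major axis of the transfer orbit: a_t = (1.690×10^6 + 1.720×10^5)/2 = 9.310×10^5 km.
At r₁ the circular-orbit speed is v₁ = √(μ/r₁) = 8.659 km/s.
Transfer-orbit speed at r₁ (vis-viva equation): v_a = √[μ(2/r₁ − 1/a_t)] = 3.722 km/s.
First burn Δv₁ = |v_a − v₁| = 4.937 km/s.
Circular speed at r₂: v₂ = √(μ/r₂) = 27.141 km/s.
Transfer-orbit speed at r₂: v_p = √[μ(2/r₂ − 1/a_t)] = 36.567 km/s.
Second burn Δv₂ = |v₂ − v_p| = 9.426 km/s.
Total Δv = Δv₁ + Δv₂ = 14.36 km/s.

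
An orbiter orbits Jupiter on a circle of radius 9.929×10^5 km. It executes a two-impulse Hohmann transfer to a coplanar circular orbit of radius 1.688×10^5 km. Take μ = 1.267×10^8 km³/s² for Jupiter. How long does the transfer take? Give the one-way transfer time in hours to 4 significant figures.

Transfer-ellipse semi-major axis a_t = (r₁ + r₂)/2 = (9.929×10^5 + 1.688×10^5)/2 = 5.8085×10^5 km.
Half the transfer-orbit period gives t = π√(a_t³/μ) = 1.2355×10^5 s.
Converting: 1.2355×10^5 s ÷ 3600 s/hour = 34.32 hours.

t = 34.32 hours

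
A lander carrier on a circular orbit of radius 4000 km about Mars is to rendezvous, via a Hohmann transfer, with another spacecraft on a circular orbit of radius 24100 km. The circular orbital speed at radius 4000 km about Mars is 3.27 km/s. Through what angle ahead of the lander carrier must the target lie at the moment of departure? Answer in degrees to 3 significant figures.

From the circular-orbit relation v² = μ/r at r = 4000 km: μ = v²r = (3.27)² × 4000 = 42771.6 km³/s².
The Hohmann ellipse has a_t = (r₁ + r₂)/2 = 14050 km.
The half-period of the transfer ellipse is t = π√(a_t³/μ) = 25298 s.
The target's mean motion on its circular orbit is ω₂ = √(μ/r₂³) = 5.5278×10^-5 rad/s.
Angle swept by the target during transfer: ω₂·t = 1.3984 rad = 80.12°.
Arrival is 180° from departure on the ellipse, so φ = 180° − 80.12° = 99.9°.

φ = 99.9°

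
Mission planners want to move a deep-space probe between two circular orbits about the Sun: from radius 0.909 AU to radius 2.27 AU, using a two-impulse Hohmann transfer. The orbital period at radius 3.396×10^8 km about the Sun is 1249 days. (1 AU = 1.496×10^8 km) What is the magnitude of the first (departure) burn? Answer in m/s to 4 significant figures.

From Kepler's third law T² = 4π²r³/μ at r = 3.396×10^8 km, T = 1249 days = 1249 × 86400 s = 1.079136×10^8 s: μ = 4π²r³/T² = 1.32773×10^11 km³/s².
In km: r₁ = 0.909 × 1.496×10^8 = 1.359864×10^8 km; r₂ = 2.27 × 1.496×10^8 = 3.39592×10^8 km.
The Hohmann ellipse has a_t = (r₁ + r₂)/2 = 2.377892×10^8 km.
On the circular orbit at r = 1.359864×10^8 km, v_c = √(μ/r) = 31.247 km/s.
Vis-viva on the transfer ellipse at r = 1.359864×10^8 km gives v_t = √[μ(2/r − 1/a_t)] = 37.341 km/s.
Δv₁ = |v_t − v_c| = |37.341 − 31.247| = 6.094 km/s.

Δv₁ = 6094 m/s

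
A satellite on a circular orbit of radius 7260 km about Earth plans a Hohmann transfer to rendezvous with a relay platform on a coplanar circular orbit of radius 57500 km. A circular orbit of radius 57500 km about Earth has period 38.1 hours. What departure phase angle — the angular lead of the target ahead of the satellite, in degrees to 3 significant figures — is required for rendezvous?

φ = 104°

From Kepler's third law T² = 4π²r³/μ at r = 57500 km, T = 38.1 hours = 38.1 × 3600 s = 1.3716×10^5 s: μ = 4π²r³/T² = 3.98941×10^5 km³/s².
The Hohmann ellipse has a_t = (r₁ + r₂)/2 = 32380 km.
Transfer time t = π√(a_t³/μ) = 28980 s.
Target angular speed ω₂ = √(μ/r₂³) = 4.581×10^-5 rad/s.
Angle swept by the target during transfer: ω₂·t = 1.3276 rad = 76.07°.
The satellite traverses 180° on the transfer ellipse, so the target must lead by 180° − 76.07° = 104°.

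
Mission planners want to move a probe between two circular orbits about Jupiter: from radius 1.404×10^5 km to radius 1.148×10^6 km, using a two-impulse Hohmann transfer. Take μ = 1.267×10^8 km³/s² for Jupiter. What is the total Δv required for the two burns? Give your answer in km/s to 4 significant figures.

The Hohmann ellipse has a_t = (r₁ + r₂)/2 = 6.442×10^5 km.
Circular speed at r₁: v₁ = √(μ/r₁) = √(1.267×10^8/1.404×10^5) = 30.04 km/s.
Transfer-orbit speed at r₁ (vis-viva): v_p = √[μ(2/r₁ − 1/a_t)] = 40.10 km/s.
First burn Δv₁ = |v_p − v₁| = 10.06 km/s.
Circular speed at r₂: v₂ = √(μ/r₂) = 10.5055 km/s.
Transfer-orbit speed at r₂: v_a = √[μ(2/r₂ − 1/a_t)] = 4.90445 km/s.
Second burn Δv₂ = |v₂ − v_a| = 5.601 km/s.
Δv = Δv₁ + Δv₂ = 10.06 + 5.601 = 15.66 km/s.

Δv = 15.66 km/s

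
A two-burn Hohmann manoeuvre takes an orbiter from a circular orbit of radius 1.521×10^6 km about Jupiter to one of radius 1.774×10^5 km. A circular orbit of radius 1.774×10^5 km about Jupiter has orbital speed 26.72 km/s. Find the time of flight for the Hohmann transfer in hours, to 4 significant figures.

From the circular-orbit relation v² = μ/r at r = 1.774×10^5 km: μ = v²r = (26.72)² × 1.774×10^5 = 1.26656×10^8 km³/s².
Transfer-ellipse semi-major axis a_t = (r₁ + r₂)/2 = (1.521×10^6 + 1.774×10^5)/2 = 8.492×10^5 km.
Transfer time t = π√(a_t³/μ) = π√((8.492×10^5)³ / 1.26656×10^8) = 2.1845×10^5 s.
Converting: 2.1845×10^5 s ÷ 3600 s/hour = 60.68 hours.

t = 60.68 hours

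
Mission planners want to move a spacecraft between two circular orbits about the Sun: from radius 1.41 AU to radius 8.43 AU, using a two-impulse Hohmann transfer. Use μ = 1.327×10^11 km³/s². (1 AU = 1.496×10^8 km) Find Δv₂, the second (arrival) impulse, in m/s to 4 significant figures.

Δv₂ = 4766 m/s

In km: r₁ = 1.41 × 1.496×10^8 = 2.10936×10^8 km; r₂ = 8.43 × 1.496×10^8 = 1.261128×10^9 km.
Transfer-ellipse semi-major axis a_t = (r₁ + r₂)/2 = (2.10936×10^8 + 1.261128×10^9)/2 = 7.36032×10^8 km.
On the circular orbit at r = 1.261128×10^9 km, v_c = √(μ/r) = 10.2578 km/s.
Transfer-orbit speed at the same r (vis-viva, a = a_t): v_t = √[μ(2/r − 1/a_t)] = 5.49140 km/s.
Δv₂ = |v_t − v_c| = |5.49140 − 10.2578| = 4.766 km/s.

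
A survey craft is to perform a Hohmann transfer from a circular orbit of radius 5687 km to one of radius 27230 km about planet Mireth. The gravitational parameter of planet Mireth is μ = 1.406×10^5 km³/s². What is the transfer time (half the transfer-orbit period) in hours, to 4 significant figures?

Semi-major axis of the transfer orbit: a_t = (5687 + 27230)/2 = 16458.5 km.
Transfer time t = π√(a_t³/μ) = π√((16458.5)³ / 1.406×10^5) = 17690 s.
Converting: 17690 s ÷ 3600 s/hour = 4.914 hours.

t = 4.914 hours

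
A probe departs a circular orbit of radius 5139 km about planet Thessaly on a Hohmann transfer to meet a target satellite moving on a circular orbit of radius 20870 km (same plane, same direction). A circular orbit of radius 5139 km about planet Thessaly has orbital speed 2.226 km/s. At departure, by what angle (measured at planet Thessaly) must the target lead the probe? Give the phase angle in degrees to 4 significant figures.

φ = 91.46°

From the circular-orbit relation v² = μ/r at r = 5139 km: μ = v²r = (2.226)² × 5139 = 25464.1 km³/s².
Semi-major axis of the transfer orbit: a_t = (5139 + 20870)/2 = 13004.5 km.
The half-period of the transfer ellipse is t = π√(a_t³/μ) = 29196 s.
The target's mean motion on its circular orbit is ω₂ = √(μ/r₂³) = 5.2927×10^-5 rad/s.
Angle swept by the target during transfer: ω₂·t = 1.5453 rad = 88.54°.
The probe traverses 180° on the transfer ellipse, so the target must lead by 180° − 88.54° = 91.46°.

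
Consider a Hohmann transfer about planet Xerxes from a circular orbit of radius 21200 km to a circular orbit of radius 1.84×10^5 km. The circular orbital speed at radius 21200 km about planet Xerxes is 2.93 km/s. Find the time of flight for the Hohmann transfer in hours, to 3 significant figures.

From the circular-orbit relation v² = μ/r at r = 21200 km: μ = v²r = (2.93)² × 21200 = 1.82000×10^5 km³/s².
The Hohmann ellipse has a_t = (r₁ + r₂)/2 = 1.026×10^5 km.
Half the transfer-orbit period gives t = π√(a_t³/μ) = 2.420×10^5 s.
Converting: 2.420×10^5 s ÷ 3600 s/hour = 67.2 hours.

t = 67.2 hours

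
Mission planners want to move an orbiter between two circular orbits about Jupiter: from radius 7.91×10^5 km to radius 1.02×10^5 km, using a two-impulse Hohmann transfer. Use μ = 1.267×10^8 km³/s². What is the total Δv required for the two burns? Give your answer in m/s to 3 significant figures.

Semi-major axis of the transfer orbit: a_t = (7.910×10^5 + 1.020×10^5)/2 = 4.465×10^5 km.
Circular speed at r₁: v₁ = √(μ/r₁) = √(1.267×10^8/7.910×10^5) = 12.6561 km/s.
Transfer-orbit speed at r₁ (vis-viva equation): v_a = √[μ(2/r₁ − 1/a_t)] = 6.04908 km/s.
First burn Δv₁ = |v_a − v₁| = 6.6070 km/s.
Circular speed at r₂: v₂ = √(μ/r₂) = 35.244 km/s.
Transfer-orbit speed at r₂: v_p = √[μ(2/r₂ − 1/a_t)] = 46.910 km/s.
Second burn Δv₂ = |v₂ − v_p| = 11.666 km/s.
Total Δv = Δv₁ + Δv₂ = 18.27 km/s.

Δv = 18300 m/s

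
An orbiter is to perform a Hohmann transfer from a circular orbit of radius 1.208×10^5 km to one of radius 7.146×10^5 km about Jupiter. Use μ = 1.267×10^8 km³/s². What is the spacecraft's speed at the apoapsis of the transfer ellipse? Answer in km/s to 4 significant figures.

v = 7.161 km/s

Transfer-ellipse semi-major axis a_t = (r₁ + r₂)/2 = (1.208×10^5 + 7.146×10^5)/2 = 4.177×10^5 km.
At apoapsis, r = 7.146×10^5 km.
Vis-viva: v = √[μ(2/r − 1/a_t)] = √[1.267×10^8 × (2/7.146×10^5 − 1/4.177×10^5)] = 7.161 km/s.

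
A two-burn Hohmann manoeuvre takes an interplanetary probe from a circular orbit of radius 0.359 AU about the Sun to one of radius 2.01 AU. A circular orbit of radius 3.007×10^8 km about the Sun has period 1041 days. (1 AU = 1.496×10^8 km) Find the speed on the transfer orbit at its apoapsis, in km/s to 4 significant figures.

v = 11.56 km/s

From Kepler's third law T² = 4π²r³/μ at r = 3.007×10^8 km, T = 1041 days = 1041 × 86400 s = 8.99424×10^7 s: μ = 4π²r³/T² = 1.32688×10^11 km³/s².
In km: r₁ = 0.359 × 1.496×10^8 = 5.37064×10^7 km; r₂ = 2.01 × 1.496×10^8 = 3.00696×10^8 km.
The Hohmann ellipse has a_t = (r₁ + r₂)/2 = 1.772012×10^8 km.
At apoapsis, r = 3.00696×10^8 km.
Applying v² = μ(2/r − 1/a_t): v = 11.56 km/s.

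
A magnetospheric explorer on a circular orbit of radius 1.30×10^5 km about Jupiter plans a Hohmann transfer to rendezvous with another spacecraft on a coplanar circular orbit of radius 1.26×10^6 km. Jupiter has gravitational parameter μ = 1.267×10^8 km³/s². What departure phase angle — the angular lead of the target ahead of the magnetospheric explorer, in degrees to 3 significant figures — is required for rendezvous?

The Hohmann ellipse has a_t = (r₁ + r₂)/2 = 6.950×10^5 km.
The half-period of the transfer ellipse is t = π√(a_t³/μ) = 1.617×10^5 s.
Target angular speed ω₂ = √(μ/r₂³) = 7.959×10^-6 rad/s.
Angle swept by the target during transfer: ω₂·t = 1.287 rad = 73.74°.
The magnetospheric explorer traverses 180° on the transfer ellipse, so the target must lead by 180° − 73.74° = 106°.

φ = 106°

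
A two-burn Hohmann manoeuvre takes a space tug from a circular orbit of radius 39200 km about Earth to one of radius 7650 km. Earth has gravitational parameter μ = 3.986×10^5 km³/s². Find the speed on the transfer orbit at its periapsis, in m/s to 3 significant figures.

The Hohmann ellipse has a_t = (r₁ + r₂)/2 = 23425 km.
At periapsis, r = 7650 km.
From the vis-viva equation, v = √[μ(2/r − 1/a_t)] = 9.338 km/s.

v = 9340 m/s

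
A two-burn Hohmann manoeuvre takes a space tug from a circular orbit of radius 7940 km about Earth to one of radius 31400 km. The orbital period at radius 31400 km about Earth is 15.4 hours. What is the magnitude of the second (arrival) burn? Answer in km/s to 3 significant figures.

Δv₂ = 1.30 km/s

From Kepler's third law T² = 4π²r³/μ at r = 31400 km, T = 15.4 hours = 15.4 × 3600 s = 55440 s: μ = 4π²r³/T² = 3.97651×10^5 km³/s².
Semi-major axis of the transfer orbit: a_t = (7940 + 31400)/2 = 19670 km.
On the circular orbit at r = 31400 km, v_c = √(μ/r) = 3.559 km/s.
Vis-viva on the transfer ellipse at r = 31400 km gives v_t = √[μ(2/r − 1/a_t)] = 2.261 km/s.
Δv₂ = |v_t − v_c| = |2.261 − 3.559| = 1.298 km/s.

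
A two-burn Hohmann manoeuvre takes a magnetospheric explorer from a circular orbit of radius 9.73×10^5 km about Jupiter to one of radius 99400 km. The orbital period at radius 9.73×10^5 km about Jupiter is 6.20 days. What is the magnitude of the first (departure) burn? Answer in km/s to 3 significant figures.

Δv₁ = 6.50 km/s

From Kepler's third law T² = 4π²r³/μ at r = 9.73×10^5 km, T = 6.20 days = 6.20 × 86400 s = 5.3568×10^5 s: μ = 4π²r³/T² = 1.26732×10^8 km³/s².
The Hohmann ellipse has a_t = (r₁ + r₂)/2 = 5.362×10^5 km.
On the circular orbit at r = 9.730×10^5 km, v_c = √(μ/r) = 11.413 km/s.
Vis-viva on the transfer ellipse at r = 9.730×10^5 km gives v_t = √[μ(2/r − 1/a_t)] = 4.9138 km/s.
Δv₁ = |v_t − v_c| = |4.9138 − 11.413| = 6.499 km/s.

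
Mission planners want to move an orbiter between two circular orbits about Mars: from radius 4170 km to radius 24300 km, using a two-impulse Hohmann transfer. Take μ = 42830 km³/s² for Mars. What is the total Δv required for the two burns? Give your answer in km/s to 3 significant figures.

Δv = 1.59 km/s

The Hohmann ellipse has a_t = (r₁ + r₂)/2 = 14235 km.
Circular speed at r₁: v₁ = √(μ/r₁) = √(42830/4170) = 3.204837 km/s.
On the transfer ellipse at r₁, vis-viva equation gives v_p = √[μ(2/r₁ − 1/a_t)] = 4.187265 km/s.
First burn Δv₁ = |v_p − v₁| = 0.98243 km/s.
At r₂, v₂ = √(μ/r₂) = 1.327611 km/s.
Transfer-orbit speed at r₂: v_a = √[μ(2/r₂ − 1/a_t)] = 0.7185553 km/s.
Second burn Δv₂ = |v₂ − v_a| = 0.60906 km/s.
Total Δv = Δv₁ + Δv₂ = 1.591 km/s.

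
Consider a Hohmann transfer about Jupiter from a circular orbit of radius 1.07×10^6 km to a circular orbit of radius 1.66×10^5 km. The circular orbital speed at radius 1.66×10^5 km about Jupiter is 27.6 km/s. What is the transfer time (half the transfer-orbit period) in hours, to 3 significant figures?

From the circular-orbit relation v² = μ/r at r = 1.66×10^5 km: μ = v²r = (27.6)² × 1.66×10^5 = 1.26452×10^8 km³/s².
Semi-major axis of the transfer orbit: a_t = (1.070×10^6 + 1.660×10^5)/2 = 6.180×10^5 km.
Half the transfer-orbit period gives t = π√(a_t³/μ) = 1.357×10^5 s.
Converting: 1.357×10^5 s ÷ 3600 s/hour = 37.7 hours.

t = 37.7 hours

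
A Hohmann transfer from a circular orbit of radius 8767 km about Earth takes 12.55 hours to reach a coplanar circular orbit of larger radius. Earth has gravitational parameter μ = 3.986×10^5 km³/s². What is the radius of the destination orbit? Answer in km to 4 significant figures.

r₂ = 78280 km

Transfer time t = 12.55 hours = 45180 s, and t = π√(a_t³/μ).
So a_t = (μ t²/π²)^(1/3) = (3.986×10^5 × (45180)² / π²)^(1/3) = 43522 km.
Since a_t = (r₁ + r₂)/2, r₂ = 2a_t − r₁ = 2×43522 − 8767 = 78277 km.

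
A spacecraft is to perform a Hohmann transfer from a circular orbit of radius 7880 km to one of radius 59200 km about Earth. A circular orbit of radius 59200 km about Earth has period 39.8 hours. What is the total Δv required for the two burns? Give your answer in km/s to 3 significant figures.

Δv = 3.68 km/s

From Kepler's third law T² = 4π²r³/μ at r = 59200 km, T = 39.8 hours = 39.8 × 3600 s = 1.4328×10^5 s: μ = 4π²r³/T² = 3.98982×10^5 km³/s².
Semi-major axis of the transfer orbit: a_t = (7880 + 59200)/2 = 33540 km.
Circular speed at r₁: v₁ = √(μ/r₁) = √(3.98982×10^5/7880) = 7.116 km/s.
Transfer-orbit speed at r₁ (v² = μ(2/r − 1/a)): v_p = √[μ(2/r₁ − 1/a_t)] = 9.454 km/s.
First burn Δv₁ = |v_p − v₁| = 2.338 km/s.
At r₂, v₂ = √(μ/r₂) = 2.596 km/s.
Transfer-orbit speed at r₂: v_a = √[μ(2/r₂ − 1/a_t)] = 1.258 km/s.
Second burn Δv₂ = |v₂ − v_a| = 1.338 km/s.
Total Δv = Δv₁ + Δv₂ = 3.676 km/s.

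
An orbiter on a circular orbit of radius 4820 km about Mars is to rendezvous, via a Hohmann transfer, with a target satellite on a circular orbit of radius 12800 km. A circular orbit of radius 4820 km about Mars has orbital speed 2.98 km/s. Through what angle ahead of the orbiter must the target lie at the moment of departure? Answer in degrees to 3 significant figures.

φ = 77.2°

From the circular-orbit relation v² = μ/r at r = 4820 km: μ = v²r = (2.98)² × 4820 = 42803.5 km³/s².
Semi-major axis of the transfer orbit: a_t = (4820 + 12800)/2 = 8810 km.
Transfer time t = π√(a_t³/μ) = 12557 s.
Target angular speed ω₂ = √(μ/r₂³) = 1.4286×10^-4 rad/s.
Angle swept by the target during transfer: ω₂·t = 1.794 rad = 102.8°.
The orbiter traverses 180° on the transfer ellipse, so the target must lead by 180° − 102.8° = 77.2°.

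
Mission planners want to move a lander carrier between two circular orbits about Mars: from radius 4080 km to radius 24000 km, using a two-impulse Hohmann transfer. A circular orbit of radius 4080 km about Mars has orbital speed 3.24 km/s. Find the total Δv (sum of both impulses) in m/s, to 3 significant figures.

From the circular-orbit relation v² = μ/r at r = 4080 km: μ = v²r = (3.24)² × 4080 = 42830.2 km³/s².
Transfer-ellipse semi-major axis a_t = (r₁ + r₂)/2 = (4080 + 24000)/2 = 14040 km.
Circular speed at r₁: v₁ = √(μ/r₁) = √(42830.2/4080) = 3.2400 km/s.
On the transfer ellipse at r₁, vis-viva gives v_p = √[μ(2/r₁ − 1/a_t)] = 4.2361 km/s.
First burn Δv₁ = |v_p − v₁| = 0.9961 km/s.
At r₂, v₂ = √(μ/r₂) = 1.335886 km/s.
Transfer-orbit speed at r₂: v_a = √[μ(2/r₂ − 1/a_t)] = 0.7201384 km/s.
Second burn Δv₂ = |v₂ − v_a| = 0.6157 km/s.
Δv = Δv₁ + Δv₂ = 0.9961 + 0.6157 = 1.612 km/s.

Δv = 1610 m/s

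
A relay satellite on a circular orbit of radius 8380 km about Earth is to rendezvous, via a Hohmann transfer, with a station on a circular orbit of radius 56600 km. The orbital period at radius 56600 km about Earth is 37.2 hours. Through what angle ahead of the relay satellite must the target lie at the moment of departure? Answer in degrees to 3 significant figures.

φ = 102°

From Kepler's third law T² = 4π²r³/μ at r = 56600 km, T = 37.2 hours = 37.2 × 3600 s = 1.3392×10^5 s: μ = 4π²r³/T² = 3.99133×10^5 km³/s².
The Hohmann ellipse has a_t = (r₁ + r₂)/2 = 32490 km.
The half-period of the transfer ellipse is t = π√(a_t³/μ) = 29120 s.
Target angular speed ω₂ = √(μ/r₂³) = 4.692×10^-5 rad/s.
Angle swept by the target during transfer: ω₂·t = 1.3663 rad = 78.28°.
The relay satellite traverses 180° on the transfer ellipse, so the target must lead by 180° − 78.28° = 102°.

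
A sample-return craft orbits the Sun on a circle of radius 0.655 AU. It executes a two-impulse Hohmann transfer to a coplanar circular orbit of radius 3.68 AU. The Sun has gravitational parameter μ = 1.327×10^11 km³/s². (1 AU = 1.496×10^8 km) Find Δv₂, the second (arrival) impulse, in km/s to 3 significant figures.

Δv₂ = 6.99 km/s

In km: r₁ = 0.655 × 1.496×10^8 = 9.7988×10^7 km; r₂ = 3.68 × 1.496×10^8 = 5.50528×10^8 km.
The Hohmann ellipse has a_t = (r₁ + r₂)/2 = 3.24258×10^8 km.
On the circular orbit at r = 5.50528×10^8 km, v_c = √(μ/r) = 15.526 km/s.
Vis-viva on the transfer ellipse at r = 5.50528×10^8 km gives v_t = √[μ(2/r − 1/a_t)] = 8.5347 km/s.
Δv₂ = |v_t − v_c| = |8.5347 − 15.526| = 6.991 km/s.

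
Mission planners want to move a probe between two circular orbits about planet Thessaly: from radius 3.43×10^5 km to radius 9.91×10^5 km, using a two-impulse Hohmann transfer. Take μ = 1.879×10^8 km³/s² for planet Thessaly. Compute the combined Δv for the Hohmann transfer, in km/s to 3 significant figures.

Δv = 9.02 km/s

Transfer-ellipse semi-major axis a_t = (r₁ + r₂)/2 = (3.430×10^5 + 9.910×10^5)/2 = 6.670×10^5 km.
At r₁ the circular-orbit speed is v₁ = √(μ/r₁) = 23.405 km/s.
Transfer-orbit speed at r₁ (vis-viva equation): v_p = √[μ(2/r₁ − 1/a_t)] = 28.529 km/s.
First burn Δv₁ = |v_p − v₁| = 5.124 km/s.
At r₂, v₂ = √(μ/r₂) = 13.7698 km/s.
Transfer-orbit speed at r₂: v_a = √[μ(2/r₂ − 1/a_t)] = 9.87440 km/s.
Second burn Δv₂ = |v₂ − v_a| = 3.895 km/s.
Total Δv = Δv₁ + Δv₂ = 9.019 km/s.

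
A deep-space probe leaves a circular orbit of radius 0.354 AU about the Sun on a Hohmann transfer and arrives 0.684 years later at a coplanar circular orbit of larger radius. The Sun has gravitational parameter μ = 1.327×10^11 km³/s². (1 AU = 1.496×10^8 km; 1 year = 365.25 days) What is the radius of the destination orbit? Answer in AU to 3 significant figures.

r₂ = 2.11 AU

In km: r₁ = 0.354 × 1.496×10^8 = 5.29584×10^7 km.
Transfer time t = 0.684 years × 365.25 × 86400 s = 2.15853984×10^7 s, and t = π√(a_t³/μ).
So a_t = (μ t²/π²)^(1/3) = (1.327×10^11 × (2.15853984×10^7)² / π²)^(1/3) = 1.8434×10^8 km.
Since a_t = (r₁ + r₂)/2, r₂ = 2a_t − r₁ = 2×1.8434×10^8 − 5.29584×10^7 = 3.157216×10^8 km.
In AU: r₂ = 3.157216×10^8 / 1.496×10^8 = 2.11 AU.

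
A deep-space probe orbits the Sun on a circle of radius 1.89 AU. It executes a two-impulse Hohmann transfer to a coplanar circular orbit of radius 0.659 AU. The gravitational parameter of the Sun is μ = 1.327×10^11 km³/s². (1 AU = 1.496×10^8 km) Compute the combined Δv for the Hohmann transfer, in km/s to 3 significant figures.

Δv = 14.1 km/s

In km: r₁ = 1.89 × 1.496×10^8 = 2.82744×10^8 km; r₂ = 0.659 × 1.496×10^8 = 9.85864×10^7 km.
The Hohmann ellipse has a_t = (r₁ + r₂)/2 = 1.906652×10^8 km.
At r₁ the circular-orbit speed is v₁ = √(μ/r₁) = 21.664 km/s.
On the transfer ellipse at r₁, v² = μ(2/r − 1/a) gives v_a = √[μ(2/r₁ − 1/a_t)] = 15.578 km/s.
First burn Δv₁ = |v_a − v₁| = 6.0860 km/s.
At r₂, v₂ = √(μ/r₂) = 36.6882 km/s.
Transfer-orbit speed at r₂: v_p = √[μ(2/r₂ − 1/a_t)] = 44.6774 km/s.
Second burn Δv₂ = |v₂ − v_p| = 7.9892 km/s.
Δv = Δv₁ + Δv₂ = 6.0860 + 7.9892 = 14.08 km/s.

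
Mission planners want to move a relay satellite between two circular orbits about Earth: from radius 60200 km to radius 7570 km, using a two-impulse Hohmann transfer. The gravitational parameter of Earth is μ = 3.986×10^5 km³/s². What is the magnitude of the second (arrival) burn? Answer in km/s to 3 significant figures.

Semi-major axis of the transfer orbit: a_t = (60200 + 7570)/2 = 33885 km.
On the circular orbit at r = 7570 km, v_c = √(μ/r) = 7.256 km/s.
Transfer-orbit speed at the same r (vis-viva, a = a_t): v_t = √[μ(2/r − 1/a_t)] = 9.672 km/s.
Δv₂ = |v_t − v_c| = |9.672 − 7.256| = 2.416 km/s.

Δv₂ = 2.42 km/s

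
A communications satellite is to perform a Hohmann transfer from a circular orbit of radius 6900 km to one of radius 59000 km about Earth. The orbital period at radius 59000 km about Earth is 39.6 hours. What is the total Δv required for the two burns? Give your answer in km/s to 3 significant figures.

Δv = 3.98 km/s

From Kepler's third law T² = 4π²r³/μ at r = 59000 km, T = 39.6 hours = 39.6 × 3600 s = 1.4256×10^5 s: μ = 4π²r³/T² = 3.98952×10^5 km³/s².
Semi-major axis of the transfer orbit: a_t = (6900 + 59000)/2 = 32950 km.
Circular speed at r₁: v₁ = √(μ/r₁) = √(3.98952×10^5/6900) = 7.6039 km/s.
Transfer-orbit speed at r₁ (vis-viva): v_p = √[μ(2/r₁ − 1/a_t)] = 10.175 km/s.
First burn Δv₁ = |v_p − v₁| = 2.57110 km/s.
At r₂, v₂ = √(μ/r₂) = 2.600364 km/s.
Transfer-orbit speed at r₂: v_a = √[μ(2/r₂ − 1/a_t)] = 1.189956 km/s.
Second burn Δv₂ = |v₂ − v_a| = 1.41041 km/s.
Total Δv = Δv₁ + Δv₂ = 3.982 km/s.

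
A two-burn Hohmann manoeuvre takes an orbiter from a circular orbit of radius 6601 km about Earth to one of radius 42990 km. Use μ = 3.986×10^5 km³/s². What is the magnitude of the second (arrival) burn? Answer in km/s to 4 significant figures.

The Hohmann ellipse has a_t = (r₁ + r₂)/2 = 24795.5 km.
On the circular orbit at r = 42990 km, v_c = √(μ/r) = 3.045 km/s.
Vis-viva on the transfer ellipse at r = 42990 km gives v_t = √[μ(2/r − 1/a_t)] = 1.571 km/s.
Δv₂ = |v_t − v_c| = |1.571 − 3.045| = 1.474 km/s.

Δv₂ = 1.474 km/s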